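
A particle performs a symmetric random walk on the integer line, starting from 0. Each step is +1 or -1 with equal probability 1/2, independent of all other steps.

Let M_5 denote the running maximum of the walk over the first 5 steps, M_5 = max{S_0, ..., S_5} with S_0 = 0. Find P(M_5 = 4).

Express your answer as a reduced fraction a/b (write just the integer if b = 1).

Let M_5 = max(S_0,...,S_5). Use the reflection principle: for j ≥ 1, #{paths with M_5 ≥ j} = #{S_5 ≥ j} + #{S_5 ≥ j+1}.
By reflection, #{M_5 ≥ 4} = #{S_5 ≥ 4} + #{S_5 ≥ 5} = 1 + 1 = 2.
#{M_5 ≥ 5} = #{S_5 ≥ 5} + #{S_5 ≥ 6} = 1 + 0 = 1.
#{M_5 = 4} = 2 - 1 = 1.
P(M_5 = 4) = 1/32 = 1/32

Answer: 1/32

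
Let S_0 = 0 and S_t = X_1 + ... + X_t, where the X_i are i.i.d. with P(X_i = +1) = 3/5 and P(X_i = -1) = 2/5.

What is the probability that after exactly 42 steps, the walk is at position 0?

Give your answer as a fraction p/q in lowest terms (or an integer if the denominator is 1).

To be at 0 after 42 steps: need exactly 21 steps of +1 and 21 of -1.
Number of such sequences: C(42,21) = 538257874440
Each has probability (3/5)^21 · (2/5)^21 = 21936950640377856/227373675443232059478759765625
P = 538257874440 · 21936950640377856/227373675443232059478759765625 = 2361547284676996321800880128/45474735088646411895751953125

Answer: 2361547284676996321800880128/45474735088646411895751953125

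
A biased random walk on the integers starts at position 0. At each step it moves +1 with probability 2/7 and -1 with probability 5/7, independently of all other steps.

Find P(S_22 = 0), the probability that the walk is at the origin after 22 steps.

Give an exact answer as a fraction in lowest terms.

Answer: 10077600000000000/558545864083284007

Derivation:
To be at 0 after 22 steps: need exactly 11 steps of +1 and 11 of -1.
Number of such sequences: C(22,11) = 705432
Each has probability (2/7)^11 · (5/7)^11 = 100000000000/3909821048582988049
P = 705432 · 100000000000/3909821048582988049 = 10077600000000000/558545864083284007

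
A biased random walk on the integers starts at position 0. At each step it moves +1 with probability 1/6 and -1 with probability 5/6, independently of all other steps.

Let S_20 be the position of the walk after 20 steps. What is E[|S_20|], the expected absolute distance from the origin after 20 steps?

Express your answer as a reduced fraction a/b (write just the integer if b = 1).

Answer: 3046910528463145/228509902503936

Derivation:
S_20 takes values m ≡ 0 (mod 2) with |m| ≤ 20; P(S_20=m) = C(20,(20+m)/2) · (1/6)^((20+m)/2) · (5/6)^((20-m)/2).
Distribution: P(S=-20)=95367431640625/3656158440062976, P(S=-18)=95367431640625/914039610015744, P(S=-16)=362396240234375/1828079220031488, P(S=-14)=72479248046875/304679870005248, P(S=-12)=246429443359375/1218719480020992, P(S=-10)=9857177734375/76169967501312, P(S=-8)=9857177734375/152339935002624, P(S=-6)=1971435546875/76169967501312, P(S=-4)=5125732421875/609359740010496, P(S=-2)=1025146484375/457019805007872, P(S=0)=451064453125/914039610015744, P(S=2)=41005859375/457019805007872, P(S=4)=8201171875/609359740010496, P(S=6)=126171875/76169967501312, P(S=8)=25234375/152339935002624, P(S=10)=1009375/76169967501312, P(S=12)=1009375/1218719480020992, P(S=14)=11875/304679870005248, P(S=16)=2375/1828079220031488, P(S=18)=25/914039610015744, P(S=20)=1/3656158440062976
E[|S_20|] = Σ_m |m|·P(S_20=m) = 3046910528463145/228509902503936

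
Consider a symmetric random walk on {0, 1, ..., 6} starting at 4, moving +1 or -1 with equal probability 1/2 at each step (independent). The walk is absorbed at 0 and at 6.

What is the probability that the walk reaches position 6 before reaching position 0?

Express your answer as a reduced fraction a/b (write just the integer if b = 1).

Answer: 2/3

Derivation:
Symmetric walk (p = 1/2): the harmonic-function argument gives P(hit 6 before 0 | start at 4) = a/N.
P = 4/6 = 2/3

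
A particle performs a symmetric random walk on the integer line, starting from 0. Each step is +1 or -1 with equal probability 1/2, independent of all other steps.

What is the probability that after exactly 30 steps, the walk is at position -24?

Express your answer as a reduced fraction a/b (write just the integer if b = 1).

Answer: 1015/268435456

Derivation:
To reach position -24 after 30 steps: need 3 steps of +1 and 27 of -1.
Favorable paths: C(30,3) = 4060
Total paths: 2^30 = 1073741824
P = 4060/1073741824 = 1015/268435456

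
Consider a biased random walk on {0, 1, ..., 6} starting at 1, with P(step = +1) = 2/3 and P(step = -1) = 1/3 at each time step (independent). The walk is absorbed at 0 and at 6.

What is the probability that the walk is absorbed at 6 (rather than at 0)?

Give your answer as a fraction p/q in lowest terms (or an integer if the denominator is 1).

Answer: 32/63

Derivation:
Biased walk: p = 2/3, q = 1/3, r = q/p = 1/2
Gambler's ruin: P(hit 6 before 0 | start at 1) = (1 - r^a)/(1 - r^N)
r^1 = 1/2; r^6 = 1/64
P = (1 - 1/2) / (1 - 1/64) = 1/2 / 63/64 = 32/63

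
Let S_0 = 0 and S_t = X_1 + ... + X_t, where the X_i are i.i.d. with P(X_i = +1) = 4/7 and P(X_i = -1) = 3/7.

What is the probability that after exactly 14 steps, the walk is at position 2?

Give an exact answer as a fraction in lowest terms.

To reach position 2 after 14 steps: need 8 steps of +1 and 6 steps of -1.
Number of such sequences: C(14,8) = 3003
Each has probability (4/7)^8 · (3/7)^6 = 47775744/678223072849
P = 3003 · 47775744/678223072849 = 20495794176/96889010407

Answer: 20495794176/96889010407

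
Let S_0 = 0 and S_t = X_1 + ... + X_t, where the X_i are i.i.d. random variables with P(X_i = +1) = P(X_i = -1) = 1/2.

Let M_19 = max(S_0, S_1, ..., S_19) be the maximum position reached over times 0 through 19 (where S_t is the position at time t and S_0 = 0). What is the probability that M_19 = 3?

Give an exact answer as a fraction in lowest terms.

Answer: 37791/262144

Derivation:
Let M_19 = max(S_0,...,S_19). Use the reflection principle: for j ≥ 1, #{paths with M_19 ≥ j} = #{S_19 ≥ j} + #{S_19 ≥ j+1}.
By reflection, #{M_19 ≥ 3} = #{S_19 ≥ 3} + #{S_19 ≥ 4} = 169766 + 94184 = 263950.
#{M_19 ≥ 4} = #{S_19 ≥ 4} + #{S_19 ≥ 5} = 94184 + 94184 = 188368.
#{M_19 = 3} = 263950 - 188368 = 75582.
P(M_19 = 3) = 75582/524288 = 37791/262144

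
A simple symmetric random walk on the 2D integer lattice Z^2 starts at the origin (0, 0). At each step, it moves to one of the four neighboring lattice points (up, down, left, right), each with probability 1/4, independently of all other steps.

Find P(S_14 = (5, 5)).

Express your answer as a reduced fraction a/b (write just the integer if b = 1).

Answer: 39039/33554432

Derivation:
Let h be the number of horizontal steps (so 14-h are vertical). To end at (5,5) need (h+5)/2 right-steps and ((14-h)+5)/2 up-steps.
Sum over h with 5 ≤ h ≤ 9, h ≡ 1 (mod 2), 14-h ≡ 1 (mod 2):
h=5: C(14,5)·C(5,5)·C(9,7) = 2002·1·36 = 72072
h=7: C(14,7)·C(7,6)·C(7,6) = 3432·7·7 = 168168
h=9: C(14,9)·C(9,7)·C(5,5) = 2002·36·1 = 72072
Total favorable: 312312
Total paths: 4^14 = 268435456
P = 312312/268435456 = 39039/33554432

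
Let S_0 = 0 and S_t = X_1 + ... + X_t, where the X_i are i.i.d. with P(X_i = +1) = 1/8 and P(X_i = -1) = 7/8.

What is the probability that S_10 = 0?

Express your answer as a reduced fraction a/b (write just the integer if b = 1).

Answer: 1058841/268435456

Derivation:
To be at 0 after 10 steps: need exactly 5 steps of +1 and 5 of -1.
Number of such sequences: C(10,5) = 252
Each has probability (1/8)^5 · (7/8)^5 = 16807/1073741824
P = 252 · 16807/1073741824 = 1058841/268435456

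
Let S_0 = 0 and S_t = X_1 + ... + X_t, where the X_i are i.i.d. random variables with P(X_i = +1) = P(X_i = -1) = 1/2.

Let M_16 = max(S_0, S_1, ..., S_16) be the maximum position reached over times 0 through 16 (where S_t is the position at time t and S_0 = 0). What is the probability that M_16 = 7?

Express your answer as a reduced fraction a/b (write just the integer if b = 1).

Let M_16 = max(S_0,...,S_16). Use the reflection principle: for j ≥ 1, #{paths with M_16 ≥ j} = #{S_16 ≥ j} + #{S_16 ≥ j+1}.
By reflection, #{M_16 ≥ 7} = #{S_16 ≥ 7} + #{S_16 ≥ 8} = 2517 + 2517 = 5034.
#{M_16 ≥ 8} = #{S_16 ≥ 8} + #{S_16 ≥ 9} = 2517 + 697 = 3214.
#{M_16 = 7} = 5034 - 3214 = 1820.
P(M_16 = 7) = 1820/65536 = 455/16384

Answer: 455/16384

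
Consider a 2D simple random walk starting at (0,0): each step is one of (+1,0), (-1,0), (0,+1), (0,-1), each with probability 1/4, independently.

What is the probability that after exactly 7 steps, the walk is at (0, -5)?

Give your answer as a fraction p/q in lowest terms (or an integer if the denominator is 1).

Answer: 49/16384

Derivation:
Let h be the number of horizontal steps (so 7-h are vertical). To end at (0,-5) need (h+0)/2 right-steps and ((7-h)-5)/2 up-steps.
Sum over h with 0 ≤ h ≤ 2, h ≡ 0 (mod 2), 7-h ≡ 1 (mod 2):
h=0: C(7,0)·C(0,0)·C(7,1) = 1·1·7 = 7
h=2: C(7,2)·C(2,1)·C(5,0) = 21·2·1 = 42
Total favorable: 49
Total paths: 4^7 = 16384
P = 49/16384 = 49/16384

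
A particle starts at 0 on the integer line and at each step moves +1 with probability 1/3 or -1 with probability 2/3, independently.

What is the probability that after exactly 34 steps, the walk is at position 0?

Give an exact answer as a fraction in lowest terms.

Answer: 11328534609920/617673396283947

Derivation:
To be at 0 after 34 steps: need exactly 17 steps of +1 and 17 of -1.
Number of such sequences: C(34,17) = 2333606220
Each has probability (1/3)^17 · (2/3)^17 = 131072/16677181699666569
P = 2333606220 · 131072/16677181699666569 = 11328534609920/617673396283947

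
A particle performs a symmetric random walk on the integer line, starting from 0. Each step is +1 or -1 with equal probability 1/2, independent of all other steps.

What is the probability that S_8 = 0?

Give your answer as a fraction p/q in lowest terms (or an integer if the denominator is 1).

Answer: 35/128

Derivation:
To return to 0 after 8 steps: need exactly 4 steps of +1 and 4 of -1.
Favorable paths: C(8,4) = 70
Total paths: 2^8 = 256
P = 70/256 = 35/128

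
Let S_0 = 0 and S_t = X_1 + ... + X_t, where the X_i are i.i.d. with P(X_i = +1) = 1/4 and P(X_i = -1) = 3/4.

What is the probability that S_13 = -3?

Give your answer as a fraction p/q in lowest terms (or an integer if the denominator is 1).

Answer: 8444007/67108864

Derivation:
To reach position -3 after 13 steps: need 5 steps of +1 and 8 steps of -1.
Number of such sequences: C(13,5) = 1287
Each has probability (1/4)^5 · (3/4)^8 = 6561/67108864
P = 1287 · 6561/67108864 = 8444007/67108864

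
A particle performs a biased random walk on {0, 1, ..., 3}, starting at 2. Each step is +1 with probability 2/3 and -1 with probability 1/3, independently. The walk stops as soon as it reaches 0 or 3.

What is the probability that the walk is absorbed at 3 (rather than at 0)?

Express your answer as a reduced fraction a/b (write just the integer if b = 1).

Answer: 6/7

Derivation:
Biased walk: p = 2/3, q = 1/3, r = q/p = 1/2
Gambler's ruin: P(hit 3 before 0 | start at 2) = (1 - r^a)/(1 - r^N)
r^2 = 1/4; r^3 = 1/8
P = (1 - 1/4) / (1 - 1/8) = 3/4 / 7/8 = 6/7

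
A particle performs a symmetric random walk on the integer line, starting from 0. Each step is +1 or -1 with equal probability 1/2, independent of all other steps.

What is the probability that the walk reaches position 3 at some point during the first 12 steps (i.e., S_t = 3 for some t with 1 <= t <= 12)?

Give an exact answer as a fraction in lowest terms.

Count via complement. Let g(t,s) = #length-t paths at position s with S_1..S_t all ≠ 3.
g(t,s) = g(t-1,s-1) + g(t-1,s+1) for s ≠ 3; g(t,3) = 0.
t=0: g(0,0)=1
t=1: g(1,-1)=1 g(1,1)=1
t=2: g(2,-2)=1 g(2,0)=2 g(2,2)=1
t=3: g(3,-3)=1 g(3,-1)=3 g(3,1)=3
t=4: g(4,-4)=1 g(4,-2)=4 g(4,0)=6 g(4,2)=3
t=5: g(5,-5)=1 g(5,-3)=5 g(5,-1)=10 g(5,1)=9
t=6: g(6,-6)=1 g(6,-4)=6 g(6,-2)=15 g(6,0)=19 g(6,2)=9
t=7: g(7,-7)=1 g(7,-5)=7 g(7,-3)=21 g(7,-1)=34 g(7,1)=28
t=8: g(8,-8)=1 g(8,-6)=8 g(8,-4)=28 g(8,-2)=55 g(8,0)=62 g(8,2)=28
t=9: g(9,-9)=1 g(9,-7)=9 g(9,-5)=36 g(9,-3)=83 g(9,-1)=117 g(9,1)=90
t=10: g(10,-10)=1 g(10,-8)=10 g(10,-6)=45 g(10,-4)=119 g(10,-2)=200 g(10,0)=207 g(10,2)=90
t=11: g(11,-11)=1 g(11,-9)=11 g(11,-7)=55 g(11,-5)=164 g(11,-3)=319 g(11,-1)=407 g(11,1)=297
t=12: g(12,-12)=1 g(12,-10)=12 g(12,-8)=66 g(12,-6)=219 g(12,-4)=483 g(12,-2)=726 g(12,0)=704 g(12,2)=297
Paths never hitting 3: Σ_s g(12,s) = 2508
Paths hitting 3: 2^12 - 2508 = 1588
P = 1588/4096 = 397/1024

Answer: 397/1024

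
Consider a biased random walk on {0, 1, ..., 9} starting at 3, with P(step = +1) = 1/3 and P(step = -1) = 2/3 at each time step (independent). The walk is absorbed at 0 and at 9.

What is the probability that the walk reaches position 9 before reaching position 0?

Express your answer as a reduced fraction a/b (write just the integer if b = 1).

Answer: 1/73

Derivation:
Biased walk: p = 1/3, q = 2/3, r = q/p = 2
Gambler's ruin: P(hit 9 before 0 | start at 3) = (1 - r^a)/(1 - r^N)
r^3 = 8; r^9 = 512
P = (1 - 8) / (1 - 512) = -7 / -511 = 1/73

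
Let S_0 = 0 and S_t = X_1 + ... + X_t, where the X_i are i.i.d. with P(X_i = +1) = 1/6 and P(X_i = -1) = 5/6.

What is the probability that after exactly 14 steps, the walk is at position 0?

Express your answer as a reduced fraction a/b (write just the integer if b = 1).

Answer: 11171875/3265173504

Derivation:
To be at 0 after 14 steps: need exactly 7 steps of +1 and 7 of -1.
Number of such sequences: C(14,7) = 3432
Each has probability (1/6)^7 · (5/6)^7 = 78125/78364164096
P = 3432 · 78125/78364164096 = 11171875/3265173504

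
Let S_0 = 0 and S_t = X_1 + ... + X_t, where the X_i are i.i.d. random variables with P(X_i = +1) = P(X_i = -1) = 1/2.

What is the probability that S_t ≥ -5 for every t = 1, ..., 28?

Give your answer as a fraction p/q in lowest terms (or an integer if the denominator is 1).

Let f(t,s) = #length-t paths at position s with S_1..S_t all ≥ -5.
f(t,s) = f(t-1,s-1) + f(t-1,s+1) for s ≥ -5; f(t,s) = 0 for s < -5.
t=0: f(0,0)=1
t=1: f(1,-1)=1 f(1,1)=1
t=2: f(2,-2)=1 f(2,0)=2 f(2,2)=1
t=3: f(3,-3)=1 f(3,-1)=3 f(3,1)=3 f(3,3)=1
t=4: f(4,-4)=1 f(4,-2)=4 f(4,0)=6 f(4,2)=4 f(4,4)=1
t=5: f(5,-5)=1 f(5,-3)=5 f(5,-1)=10 f(5,1)=10 f(5,3)=5 f(5,5)=1
t=6: f(6,-4)=6 f(6,-2)=15 f(6,0)=20 f(6,2)=15 f(6,4)=6 f(6,6)=1
t=7: f(7,-5)=6 f(7,-3)=21 f(7,-1)=35 f(7,1)=35 f(7,3)=21 f(7,5)=7 f(7,7)=1
t=8: f(8,-4)=27 f(8,-2)=56 f(8,0)=70 f(8,2)=56 f(8,4)=28 f(8,6)=8 f(8,8)=1
t=9: f(9,-5)=27 f(9,-3)=83 f(9,-1)=126 f(9,1)=126 f(9,3)=84 f(9,5)=36 f(9,7)=9 f(9,9)=1
t=10: f(10,-4)=110 f(10,-2)=209 f(10,0)=252 f(10,2)=210 f(10,4)=120 f(10,6)=45 f(10,8)=10 f(10,10)=1
t=11: f(11,-5)=110 f(11,-3)=319 f(11,-1)=461 f(11,1)=462 f(11,3)=330 f(11,5)=165 f(11,7)=55 f(11,9)=11 f(11,11)=1
t=12: f(12,-4)=429 f(12,-2)=780 f(12,0)=923 f(12,2)=792 f(12,4)=495 f(12,6)=220 f(12,8)=66 f(12,10)=12 f(12,12)=1
t=13: f(13,-5)=429 f(13,-3)=1209 f(13,-1)=1703 f(13,1)=1715 f(13,3)=1287 f(13,5)=715 f(13,7)=286 f(13,9)=78 f(13,11)=13 f(13,13)=1
t=14: f(14,-4)=1638 f(14,-2)=2912 f(14,0)=3418 f(14,2)=3002 f(14,4)=2002 f(14,6)=1001 f(14,8)=364 f(14,10)=91 f(14,12)=14 f(14,14)=1
t=15: f(15,-5)=1638 f(15,-3)=4550 f(15,-1)=6330 f(15,1)=6420 f(15,3)=5004 f(15,5)=3003 f(15,7)=1365 f(15,9)=455 f(15,11)=105 f(15,13)=15 f(15,15)=1
t=16: f(16,-4)=6188 f(16,-2)=10880 f(16,0)=12750 f(16,2)=11424 f(16,4)=8007 f(16,6)=4368 f(16,8)=1820 f(16,10)=560 f(16,12)=120 f(16,14)=16 f(16,16)=1
t=17: f(17,-5)=6188 f(17,-3)=17068 f(17,-1)=23630 f(17,1)=24174 f(17,3)=19431 f(17,5)=12375 f(17,7)=6188 f(17,9)=2380 f(17,11)=680 f(17,13)=136 f(17,15)=17 f(17,17)=1
t=18: f(18,-4)=23256 f(18,-2)=40698 f(18,0)=47804 f(18,2)=43605 f(18,4)=31806 f(18,6)=18563 f(18,8)=8568 f(18,10)=3060 f(18,12)=816 f(18,14)=153 f(18,16)=18 f(18,18)=1
t=19: f(19,-5)=23256 f(19,-3)=63954 f(19,-1)=88502 f(19,1)=91409 f(19,3)=75411 f(19,5)=50369 f(19,7)=27131 f(19,9)=11628 f(19,11)=3876 f(19,13)=969 f(19,15)=171 f(19,17)=19 f(19,19)=1
t=20: f(20,-4)=87210 f(20,-2)=152456 f(20,0)=179911 f(20,2)=166820 f(20,4)=125780 f(20,6)=77500 f(20,8)=38759 f(20,10)=15504 f(20,12)=4845 f(20,14)=1140 f(20,16)=190 f(20,18)=20 f(20,20)=1
t=21: f(21,-5)=87210 f(21,-3)=239666 f(21,-1)=332367 f(21,1)=346731 f(21,3)=292600 f(21,5)=203280 f(21,7)=116259 f(21,9)=54263 f(21,11)=20349 f(21,13)=5985 f(21,15)=1330 f(21,17)=210 f(21,19)=21 f(21,21)=1
t=22: f(22,-4)=326876 f(22,-2)=572033 f(22,0)=679098 f(22,2)=639331 f(22,4)=495880 f(22,6)=319539 f(22,8)=170522 f(22,10)=74612 f(22,12)=26334 f(22,14)=7315 f(22,16)=1540 f(22,18)=231 f(22,20)=22 f(22,22)=1
t=23: f(23,-5)=326876 f(23,-3)=898909 f(23,-1)=1251131 f(23,1)=1318429 f(23,3)=1135211 f(23,5)=815419 f(23,7)=490061 f(23,9)=245134 f(23,11)=100946 f(23,13)=33649 f(23,15)=8855 f(23,17)=1771 f(23,19)=253 f(23,21)=23 f(23,23)=1
t=24: f(24,-4)=1225785 f(24,-2)=2150040 f(24,0)=2569560 f(24,2)=2453640 f(24,4)=1950630 f(24,6)=1305480 f(24,8)=735195 f(24,10)=346080 f(24,12)=134595 f(24,14)=42504 f(24,16)=10626 f(24,18)=2024 f(24,20)=276 f(24,22)=24 f(24,24)=1
t=25: f(25,-5)=1225785 f(25,-3)=3375825 f(25,-1)=4719600 f(25,1)=5023200 f(25,3)=4404270 f(25,5)=3256110 f(25,7)=2040675 f(25,9)=1081275 f(25,11)=480675 f(25,13)=177099 f(25,15)=53130 f(25,17)=12650 f(25,19)=2300 f(25,21)=300 f(25,23)=25 f(25,25)=1
t=26: f(26,-4)=4601610 f(26,-2)=8095425 f(26,0)=9742800 f(26,2)=9427470 f(26,4)=7660380 f(26,6)=5296785 f(26,8)=3121950 f(26,10)=1561950 f(26,12)=657774 f(26,14)=230229 f(26,16)=65780 f(26,18)=14950 f(26,20)=2600 f(26,22)=325 f(26,24)=26 f(26,26)=1
t=27: f(27,-5)=4601610 f(27,-3)=12697035 f(27,-1)=17838225 f(27,1)=19170270 f(27,3)=17087850 f(27,5)=12957165 f(27,7)=8418735 f(27,9)=4683900 f(27,11)=2219724 f(27,13)=888003 f(27,15)=296009 f(27,17)=80730 f(27,19)=17550 f(27,21)=2925 f(27,23)=351 f(27,25)=27 f(27,27)=1
t=28: f(28,-4)=17298645 f(28,-2)=30535260 f(28,0)=37008495 f(28,2)=36258120 f(28,4)=30045015 f(28,6)=21375900 f(28,8)=13102635 f(28,10)=6903624 f(28,12)=3107727 f(28,14)=1184012 f(28,16)=376739 f(28,18)=98280 f(28,20)=20475 f(28,22)=3276 f(28,24)=378 f(28,26)=28 f(28,28)=1
Σ_s f(28,s) = 197318610
P = 197318610/268435456 = 98659305/134217728

Answer: 98659305/134217728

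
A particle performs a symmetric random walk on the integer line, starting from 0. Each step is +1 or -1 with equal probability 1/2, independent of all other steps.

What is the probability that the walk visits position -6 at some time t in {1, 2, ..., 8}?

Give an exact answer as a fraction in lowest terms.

Answer: 5/128

Derivation:
Count via complement. Let g(t,s) = #length-t paths at position s with S_1..S_t all ≠ -6.
g(t,s) = g(t-1,s-1) + g(t-1,s+1) for s ≠ -6; g(t,-6) = 0.
t=0: g(0,0)=1
t=1: g(1,-1)=1 g(1,1)=1
t=2: g(2,-2)=1 g(2,0)=2 g(2,2)=1
t=3: g(3,-3)=1 g(3,-1)=3 g(3,1)=3 g(3,3)=1
t=4: g(4,-4)=1 g(4,-2)=4 g(4,0)=6 g(4,2)=4 g(4,4)=1
t=5: g(5,-5)=1 g(5,-3)=5 g(5,-1)=10 g(5,1)=10 g(5,3)=5 g(5,5)=1
t=6: g(6,-4)=6 g(6,-2)=15 g(6,0)=20 g(6,2)=15 g(6,4)=6 g(6,6)=1
t=7: g(7,-5)=6 g(7,-3)=21 g(7,-1)=35 g(7,1)=35 g(7,3)=21 g(7,5)=7 g(7,7)=1
t=8: g(8,-4)=27 g(8,-2)=56 g(8,0)=70 g(8,2)=56 g(8,4)=28 g(8,6)=8 g(8,8)=1
Paths never hitting -6: Σ_s g(8,s) = 246
Paths hitting -6: 2^8 - 246 = 10
P = 10/256 = 5/128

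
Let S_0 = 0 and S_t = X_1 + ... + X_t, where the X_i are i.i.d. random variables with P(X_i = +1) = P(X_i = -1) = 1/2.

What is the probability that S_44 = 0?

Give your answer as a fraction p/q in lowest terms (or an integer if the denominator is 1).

To return to 0 after 44 steps: need exactly 22 steps of +1 and 22 of -1.
Favorable paths: C(44,22) = 2104098963720
Total paths: 2^44 = 17592186044416
P = 2104098963720/17592186044416 = 263012370465/2199023255552

Answer: 263012370465/2199023255552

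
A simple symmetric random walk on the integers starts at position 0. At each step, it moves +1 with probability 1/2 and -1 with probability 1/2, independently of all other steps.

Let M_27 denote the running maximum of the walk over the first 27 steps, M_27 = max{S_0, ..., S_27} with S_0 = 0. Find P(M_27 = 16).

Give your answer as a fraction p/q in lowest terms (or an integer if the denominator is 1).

Let M_27 = max(S_0,...,S_27). Use the reflection principle: for j ≥ 1, #{paths with M_27 ≥ j} = #{S_27 ≥ j} + #{S_27 ≥ j+1}.
By reflection, #{M_27 ≥ 16} = #{S_27 ≥ 16} + #{S_27 ≥ 17} = 101584 + 101584 = 203168.
#{M_27 ≥ 17} = #{S_27 ≥ 17} + #{S_27 ≥ 18} = 101584 + 20854 = 122438.
#{M_27 = 16} = 203168 - 122438 = 80730.
P(M_27 = 16) = 80730/134217728 = 40365/67108864

Answer: 40365/67108864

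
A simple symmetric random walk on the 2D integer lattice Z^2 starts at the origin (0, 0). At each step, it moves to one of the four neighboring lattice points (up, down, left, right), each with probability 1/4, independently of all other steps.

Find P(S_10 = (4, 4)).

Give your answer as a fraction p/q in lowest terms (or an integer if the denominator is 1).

Let h be the number of horizontal steps (so 10-h are vertical). To end at (4,4) need (h+4)/2 right-steps and ((10-h)+4)/2 up-steps.
Sum over h with 4 ≤ h ≤ 6, h ≡ 0 (mod 2), 10-h ≡ 0 (mod 2):
h=4: C(10,4)·C(4,4)·C(6,5) = 210·1·6 = 1260
h=6: C(10,6)·C(6,5)·C(4,4) = 210·6·1 = 1260
Total favorable: 2520
Total paths: 4^10 = 1048576
P = 2520/1048576 = 315/131072

Answer: 315/131072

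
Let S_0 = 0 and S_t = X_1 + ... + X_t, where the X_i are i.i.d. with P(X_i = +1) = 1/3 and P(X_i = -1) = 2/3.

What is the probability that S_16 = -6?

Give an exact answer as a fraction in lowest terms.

To reach position -6 after 16 steps: need 5 steps of +1 and 11 steps of -1.
Number of such sequences: C(16,5) = 4368
Each has probability (1/3)^5 · (2/3)^11 = 2048/43046721
P = 4368 · 2048/43046721 = 2981888/14348907

Answer: 2981888/14348907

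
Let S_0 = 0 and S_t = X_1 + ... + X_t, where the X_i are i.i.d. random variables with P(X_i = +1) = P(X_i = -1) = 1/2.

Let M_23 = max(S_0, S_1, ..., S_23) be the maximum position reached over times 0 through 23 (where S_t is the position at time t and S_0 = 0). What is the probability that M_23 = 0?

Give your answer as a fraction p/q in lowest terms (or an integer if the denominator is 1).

Answer: 676039/4194304

Derivation:
Let M_23 = max(S_0,...,S_23). Use the reflection principle: for j ≥ 1, #{paths with M_23 ≥ j} = #{S_23 ≥ j} + #{S_23 ≥ j+1}.
P(M_23 ≥ 0) = 1 since S_0 = 0, so #{M_23 ≥ 0} = 8388608.
#{M_23 ≥ 1} = #{S_23 ≥ 1} + #{S_23 ≥ 2} = 4194304 + 2842226 = 7036530.
#{M_23 = 0} = 8388608 - 7036530 = 1352078.
P(M_23 = 0) = 1352078/8388608 = 676039/4194304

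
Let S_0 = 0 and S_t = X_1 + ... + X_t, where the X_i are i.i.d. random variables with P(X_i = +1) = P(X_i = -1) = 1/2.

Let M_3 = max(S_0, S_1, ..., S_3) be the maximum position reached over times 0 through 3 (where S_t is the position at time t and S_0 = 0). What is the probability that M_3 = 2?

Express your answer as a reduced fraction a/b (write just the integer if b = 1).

Let M_3 = max(S_0,...,S_3). Use the reflection principle: for j ≥ 1, #{paths with M_3 ≥ j} = #{S_3 ≥ j} + #{S_3 ≥ j+1}.
By reflection, #{M_3 ≥ 2} = #{S_3 ≥ 2} + #{S_3 ≥ 3} = 1 + 1 = 2.
#{M_3 ≥ 3} = #{S_3 ≥ 3} + #{S_3 ≥ 4} = 1 + 0 = 1.
#{M_3 = 2} = 2 - 1 = 1.
P(M_3 = 2) = 1/8 = 1/8

Answer: 1/8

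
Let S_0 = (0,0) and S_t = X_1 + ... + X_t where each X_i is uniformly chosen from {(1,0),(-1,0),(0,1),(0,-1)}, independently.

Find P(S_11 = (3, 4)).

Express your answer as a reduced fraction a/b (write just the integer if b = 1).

Let h be the number of horizontal steps (so 11-h are vertical). To end at (3,4) need (h+3)/2 right-steps and ((11-h)+4)/2 up-steps.
Sum over h with 3 ≤ h ≤ 7, h ≡ 1 (mod 2), 11-h ≡ 0 (mod 2):
h=3: C(11,3)·C(3,3)·C(8,6) = 165·1·28 = 4620
h=5: C(11,5)·C(5,4)·C(6,5) = 462·5·6 = 13860
h=7: C(11,7)·C(7,5)·C(4,4) = 330·21·1 = 6930
Total favorable: 25410
Total paths: 4^11 = 4194304
P = 25410/4194304 = 12705/2097152

Answer: 12705/2097152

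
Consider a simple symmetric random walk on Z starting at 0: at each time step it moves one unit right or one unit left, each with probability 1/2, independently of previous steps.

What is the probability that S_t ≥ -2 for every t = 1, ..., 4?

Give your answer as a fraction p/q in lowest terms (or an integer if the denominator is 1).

Answer: 7/8

Derivation:
Let f(t,s) = #length-t paths at position s with S_1..S_t all ≥ -2.
f(t,s) = f(t-1,s-1) + f(t-1,s+1) for s ≥ -2; f(t,s) = 0 for s < -2.
t=0: f(0,0)=1
t=1: f(1,-1)=1 f(1,1)=1
t=2: f(2,-2)=1 f(2,0)=2 f(2,2)=1
t=3: f(3,-1)=3 f(3,1)=3 f(3,3)=1
t=4: f(4,-2)=3 f(4,0)=6 f(4,2)=4 f(4,4)=1
Σ_s f(4,s) = 14
P = 14/16 = 7/8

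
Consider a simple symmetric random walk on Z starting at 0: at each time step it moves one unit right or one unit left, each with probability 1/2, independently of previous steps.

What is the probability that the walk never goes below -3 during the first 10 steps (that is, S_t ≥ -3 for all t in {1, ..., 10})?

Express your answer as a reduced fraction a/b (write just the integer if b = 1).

Let f(t,s) = #length-t paths at position s with S_1..S_t all ≥ -3.
f(t,s) = f(t-1,s-1) + f(t-1,s+1) for s ≥ -3; f(t,s) = 0 for s < -3.
t=0: f(0,0)=1
t=1: f(1,-1)=1 f(1,1)=1
t=2: f(2,-2)=1 f(2,0)=2 f(2,2)=1
t=3: f(3,-3)=1 f(3,-1)=3 f(3,1)=3 f(3,3)=1
t=4: f(4,-2)=4 f(4,0)=6 f(4,2)=4 f(4,4)=1
t=5: f(5,-3)=4 f(5,-1)=10 f(5,1)=10 f(5,3)=5 f(5,5)=1
t=6: f(6,-2)=14 f(6,0)=20 f(6,2)=15 f(6,4)=6 f(6,6)=1
t=7: f(7,-3)=14 f(7,-1)=34 f(7,1)=35 f(7,3)=21 f(7,5)=7 f(7,7)=1
t=8: f(8,-2)=48 f(8,0)=69 f(8,2)=56 f(8,4)=28 f(8,6)=8 f(8,8)=1
t=9: f(9,-3)=48 f(9,-1)=117 f(9,1)=125 f(9,3)=84 f(9,5)=36 f(9,7)=9 f(9,9)=1
t=10: f(10,-2)=165 f(10,0)=242 f(10,2)=209 f(10,4)=120 f(10,6)=45 f(10,8)=10 f(10,10)=1
Σ_s f(10,s) = 792
P = 792/1024 = 99/128

Answer: 99/128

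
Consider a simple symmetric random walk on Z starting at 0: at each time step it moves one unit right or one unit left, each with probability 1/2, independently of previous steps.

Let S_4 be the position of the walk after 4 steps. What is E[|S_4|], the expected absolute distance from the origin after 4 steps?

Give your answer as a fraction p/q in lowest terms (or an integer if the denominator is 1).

Answer: 3/2

Derivation:
S_4 takes values m ≡ 0 (mod 2) with |m| ≤ 4; P(S_4=m) = C(4,(4+m)/2)/2^4.
Total paths: 2^4 = 16
Distribution: P(S=-4)=1/16, P(S=-2)=4/16, P(S=0)=6/16, P(S=2)=4/16, P(S=4)=1/16
E[|S_4|] = Σ_m |m|·P(S_4=m) = 24/16 = 3/2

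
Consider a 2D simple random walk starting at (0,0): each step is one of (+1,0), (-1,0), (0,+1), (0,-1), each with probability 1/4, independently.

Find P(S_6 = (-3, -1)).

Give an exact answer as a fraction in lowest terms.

Let h be the number of horizontal steps (so 6-h are vertical). To end at (-3,-1) need (h-3)/2 right-steps and ((6-h)-1)/2 up-steps.
Sum over h with 3 ≤ h ≤ 5, h ≡ 1 (mod 2), 6-h ≡ 1 (mod 2):
h=3: C(6,3)·C(3,0)·C(3,1) = 20·1·3 = 60
h=5: C(6,5)·C(5,1)·C(1,0) = 6·5·1 = 30
Total favorable: 90
Total paths: 4^6 = 4096
P = 90/4096 = 45/2048

Answer: 45/2048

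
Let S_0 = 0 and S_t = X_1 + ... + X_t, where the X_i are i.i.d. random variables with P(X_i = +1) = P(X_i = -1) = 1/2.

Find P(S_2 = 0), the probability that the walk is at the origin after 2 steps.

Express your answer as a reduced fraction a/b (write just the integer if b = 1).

Answer: 1/2

Derivation:
To return to 0 after 2 steps: need exactly 1 step of +1 and 1 of -1.
Favorable paths: C(2,1) = 2
Total paths: 2^2 = 4
P = 2/4 = 1/2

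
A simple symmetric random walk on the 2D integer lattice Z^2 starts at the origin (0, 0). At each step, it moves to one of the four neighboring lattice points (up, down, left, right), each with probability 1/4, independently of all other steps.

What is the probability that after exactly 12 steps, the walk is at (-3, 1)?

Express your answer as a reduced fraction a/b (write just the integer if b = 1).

Answer: 49005/2097152

Derivation:
Let h be the number of horizontal steps (so 12-h are vertical). To end at (-3,1) need (h-3)/2 right-steps and ((12-h)+1)/2 up-steps.
Sum over h with 3 ≤ h ≤ 11, h ≡ 1 (mod 2), 12-h ≡ 1 (mod 2):
h=3: C(12,3)·C(3,0)·C(9,5) = 220·1·126 = 27720
h=5: C(12,5)·C(5,1)·C(7,4) = 792·5·35 = 138600
h=7: C(12,7)·C(7,2)·C(5,3) = 792·21·10 = 166320
h=9: C(12,9)·C(9,3)·C(3,2) = 220·84·3 = 55440
h=11: C(12,11)·C(11,4)·C(1,1) = 12·330·1 = 3960
Total favorable: 392040
Total paths: 4^12 = 16777216
P = 392040/16777216 = 49005/2097152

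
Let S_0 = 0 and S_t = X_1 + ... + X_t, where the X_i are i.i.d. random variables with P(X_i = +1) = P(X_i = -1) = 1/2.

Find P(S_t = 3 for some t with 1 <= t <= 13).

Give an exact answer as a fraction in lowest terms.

Answer: 3473/8192

Derivation:
Count via complement. Let g(t,s) = #length-t paths at position s with S_1..S_t all ≠ 3.
g(t,s) = g(t-1,s-1) + g(t-1,s+1) for s ≠ 3; g(t,3) = 0.
t=0: g(0,0)=1
t=1: g(1,-1)=1 g(1,1)=1
t=2: g(2,-2)=1 g(2,0)=2 g(2,2)=1
t=3: g(3,-3)=1 g(3,-1)=3 g(3,1)=3
t=4: g(4,-4)=1 g(4,-2)=4 g(4,0)=6 g(4,2)=3
t=5: g(5,-5)=1 g(5,-3)=5 g(5,-1)=10 g(5,1)=9
t=6: g(6,-6)=1 g(6,-4)=6 g(6,-2)=15 g(6,0)=19 g(6,2)=9
t=7: g(7,-7)=1 g(7,-5)=7 g(7,-3)=21 g(7,-1)=34 g(7,1)=28
t=8: g(8,-8)=1 g(8,-6)=8 g(8,-4)=28 g(8,-2)=55 g(8,0)=62 g(8,2)=28
t=9: g(9,-9)=1 g(9,-7)=9 g(9,-5)=36 g(9,-3)=83 g(9,-1)=117 g(9,1)=90
t=10: g(10,-10)=1 g(10,-8)=10 g(10,-6)=45 g(10,-4)=119 g(10,-2)=200 g(10,0)=207 g(10,2)=90
t=11: g(11,-11)=1 g(11,-9)=11 g(11,-7)=55 g(11,-5)=164 g(11,-3)=319 g(11,-1)=407 g(11,1)=297
t=12: g(12,-12)=1 g(12,-10)=12 g(12,-8)=66 g(12,-6)=219 g(12,-4)=483 g(12,-2)=726 g(12,0)=704 g(12,2)=297
t=13: g(13,-13)=1 g(13,-11)=13 g(13,-9)=78 g(13,-7)=285 g(13,-5)=702 g(13,-3)=1209 g(13,-1)=1430 g(13,1)=1001
Paths never hitting 3: Σ_s g(13,s) = 4719
Paths hitting 3: 2^13 - 4719 = 3473
P = 3473/8192 = 3473/8192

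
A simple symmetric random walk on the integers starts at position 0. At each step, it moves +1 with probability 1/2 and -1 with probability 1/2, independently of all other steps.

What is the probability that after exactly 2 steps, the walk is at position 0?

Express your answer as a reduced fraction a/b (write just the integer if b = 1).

To return to 0 after 2 steps: need exactly 1 step of +1 and 1 of -1.
Favorable paths: C(2,1) = 2
Total paths: 2^2 = 4
P = 2/4 = 1/2

Answer: 1/2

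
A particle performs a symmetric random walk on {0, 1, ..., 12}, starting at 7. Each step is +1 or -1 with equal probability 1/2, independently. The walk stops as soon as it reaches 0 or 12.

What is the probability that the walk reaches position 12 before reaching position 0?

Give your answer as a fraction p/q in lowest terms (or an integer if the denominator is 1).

Answer: 7/12

Derivation:
Symmetric walk (p = 1/2): the harmonic-function argument gives P(hit 12 before 0 | start at 7) = a/N.
P = 7/12 = 7/12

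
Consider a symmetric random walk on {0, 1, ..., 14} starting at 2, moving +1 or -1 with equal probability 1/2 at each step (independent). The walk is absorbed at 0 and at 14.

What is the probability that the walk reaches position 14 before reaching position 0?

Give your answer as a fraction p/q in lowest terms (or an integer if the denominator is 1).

Answer: 1/7

Derivation:
Symmetric walk (p = 1/2): the harmonic-function argument gives P(hit 14 before 0 | start at 2) = a/N.
P = 2/14 = 1/7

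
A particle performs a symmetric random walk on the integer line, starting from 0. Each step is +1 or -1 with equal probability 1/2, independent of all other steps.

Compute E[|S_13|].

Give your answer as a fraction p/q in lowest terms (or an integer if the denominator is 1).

Answer: 3003/1024

Derivation:
S_13 takes values m ≡ 1 (mod 2) with |m| ≤ 13; P(S_13=m) = C(13,(13+m)/2)/2^13.
Total paths: 2^13 = 8192
Distribution: P(S=-13)=1/8192, P(S=-11)=13/8192, P(S=-9)=78/8192, P(S=-7)=286/8192, P(S=-5)=715/8192, P(S=-3)=1287/8192, P(S=-1)=1716/8192, P(S=1)=1716/8192, P(S=3)=1287/8192, P(S=5)=715/8192, P(S=7)=286/8192, P(S=9)=78/8192, P(S=11)=13/8192, P(S=13)=1/8192
E[|S_13|] = Σ_m |m|·P(S_13=m) = 24024/8192 = 3003/1024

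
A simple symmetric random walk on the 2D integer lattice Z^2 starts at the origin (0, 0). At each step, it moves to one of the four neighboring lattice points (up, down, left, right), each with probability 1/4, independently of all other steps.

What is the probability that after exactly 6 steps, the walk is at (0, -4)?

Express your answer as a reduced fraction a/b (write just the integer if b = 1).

Answer: 9/1024

Derivation:
Let h be the number of horizontal steps (so 6-h are vertical). To end at (0,-4) need (h+0)/2 right-steps and ((6-h)-4)/2 up-steps.
Sum over h with 0 ≤ h ≤ 2, h ≡ 0 (mod 2), 6-h ≡ 0 (mod 2):
h=0: C(6,0)·C(0,0)·C(6,1) = 1·1·6 = 6
h=2: C(6,2)·C(2,1)·C(4,0) = 15·2·1 = 30
Total favorable: 36
Total paths: 4^6 = 4096
P = 36/4096 = 9/1024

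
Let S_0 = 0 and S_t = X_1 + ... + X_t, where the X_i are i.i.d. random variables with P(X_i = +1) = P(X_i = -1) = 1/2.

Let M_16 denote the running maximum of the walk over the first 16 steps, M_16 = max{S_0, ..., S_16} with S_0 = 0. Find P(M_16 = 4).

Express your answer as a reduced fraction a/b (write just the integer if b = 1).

Answer: 1001/8192

Derivation:
Let M_16 = max(S_0,...,S_16). Use the reflection principle: for j ≥ 1, #{paths with M_16 ≥ j} = #{S_16 ≥ j} + #{S_16 ≥ j+1}.
By reflection, #{M_16 ≥ 4} = #{S_16 ≥ 4} + #{S_16 ≥ 5} = 14893 + 6885 = 21778.
#{M_16 ≥ 5} = #{S_16 ≥ 5} + #{S_16 ≥ 6} = 6885 + 6885 = 13770.
#{M_16 = 4} = 21778 - 13770 = 8008.
P(M_16 = 4) = 8008/65536 = 1001/8192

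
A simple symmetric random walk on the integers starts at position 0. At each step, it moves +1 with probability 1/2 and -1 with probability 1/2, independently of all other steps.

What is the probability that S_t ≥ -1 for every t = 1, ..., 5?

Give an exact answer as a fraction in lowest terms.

Let f(t,s) = #length-t paths at position s with S_1..S_t all ≥ -1.
f(t,s) = f(t-1,s-1) + f(t-1,s+1) for s ≥ -1; f(t,s) = 0 for s < -1.
t=0: f(0,0)=1
t=1: f(1,-1)=1 f(1,1)=1
t=2: f(2,0)=2 f(2,2)=1
t=3: f(3,-1)=2 f(3,1)=3 f(3,3)=1
t=4: f(4,0)=5 f(4,2)=4 f(4,4)=1
t=5: f(5,-1)=5 f(5,1)=9 f(5,3)=5 f(5,5)=1
Σ_s f(5,s) = 20
P = 20/32 = 5/8

Answer: 5/8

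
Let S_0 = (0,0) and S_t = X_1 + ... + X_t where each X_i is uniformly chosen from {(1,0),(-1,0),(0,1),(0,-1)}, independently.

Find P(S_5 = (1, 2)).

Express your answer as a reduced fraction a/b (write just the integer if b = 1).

Answer: 25/512

Derivation:
Let h be the number of horizontal steps (so 5-h are vertical). To end at (1,2) need (h+1)/2 right-steps and ((5-h)+2)/2 up-steps.
Sum over h with 1 ≤ h ≤ 3, h ≡ 1 (mod 2), 5-h ≡ 0 (mod 2):
h=1: C(5,1)·C(1,1)·C(4,3) = 5·1·4 = 20
h=3: C(5,3)·C(3,2)·C(2,2) = 10·3·1 = 30
Total favorable: 50
Total paths: 4^5 = 1024
P = 50/1024 = 25/512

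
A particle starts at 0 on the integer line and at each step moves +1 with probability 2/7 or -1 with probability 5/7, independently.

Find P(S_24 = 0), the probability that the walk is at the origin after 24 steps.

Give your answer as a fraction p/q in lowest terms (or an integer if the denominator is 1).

To be at 0 after 24 steps: need exactly 12 steps of +1 and 12 of -1.
Number of such sequences: C(24,12) = 2704156
Each has probability (2/7)^12 · (5/7)^12 = 1000000000000/191581231380566414401
P = 2704156 · 1000000000000/191581231380566414401 = 386308000000000000/27368747340080916343

Answer: 386308000000000000/27368747340080916343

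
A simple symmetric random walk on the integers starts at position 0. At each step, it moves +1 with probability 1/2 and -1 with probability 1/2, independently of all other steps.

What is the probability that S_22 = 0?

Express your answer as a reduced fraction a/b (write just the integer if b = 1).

Answer: 88179/524288

Derivation:
To return to 0 after 22 steps: need exactly 11 steps of +1 and 11 of -1.
Favorable paths: C(22,11) = 705432
Total paths: 2^22 = 4194304
P = 705432/4194304 = 88179/524288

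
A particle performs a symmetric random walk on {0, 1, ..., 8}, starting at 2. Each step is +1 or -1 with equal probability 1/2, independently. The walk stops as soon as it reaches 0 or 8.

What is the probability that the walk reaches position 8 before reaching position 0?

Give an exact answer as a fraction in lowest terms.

Answer: 1/4

Derivation:
Symmetric walk (p = 1/2): the harmonic-function argument gives P(hit 8 before 0 | start at 2) = a/N.
P = 2/8 = 1/4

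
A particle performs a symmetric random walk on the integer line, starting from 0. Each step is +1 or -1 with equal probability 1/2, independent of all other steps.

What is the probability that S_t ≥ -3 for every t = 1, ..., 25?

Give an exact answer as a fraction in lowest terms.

Let f(t,s) = #length-t paths at position s with S_1..S_t all ≥ -3.
f(t,s) = f(t-1,s-1) + f(t-1,s+1) for s ≥ -3; f(t,s) = 0 for s < -3.
t=0: f(0,0)=1
t=1: f(1,-1)=1 f(1,1)=1
t=2: f(2,-2)=1 f(2,0)=2 f(2,2)=1
t=3: f(3,-3)=1 f(3,-1)=3 f(3,1)=3 f(3,3)=1
t=4: f(4,-2)=4 f(4,0)=6 f(4,2)=4 f(4,4)=1
t=5: f(5,-3)=4 f(5,-1)=10 f(5,1)=10 f(5,3)=5 f(5,5)=1
t=6: f(6,-2)=14 f(6,0)=20 f(6,2)=15 f(6,4)=6 f(6,6)=1
t=7: f(7,-3)=14 f(7,-1)=34 f(7,1)=35 f(7,3)=21 f(7,5)=7 f(7,7)=1
t=8: f(8,-2)=48 f(8,0)=69 f(8,2)=56 f(8,4)=28 f(8,6)=8 f(8,8)=1
t=9: f(9,-3)=48 f(9,-1)=117 f(9,1)=125 f(9,3)=84 f(9,5)=36 f(9,7)=9 f(9,9)=1
t=10: f(10,-2)=165 f(10,0)=242 f(10,2)=209 f(10,4)=120 f(10,6)=45 f(10,8)=10 f(10,10)=1
t=11: f(11,-3)=165 f(11,-1)=407 f(11,1)=451 f(11,3)=329 f(11,5)=165 f(11,7)=55 f(11,9)=11 f(11,11)=1
t=12: f(12,-2)=572 f(12,0)=858 f(12,2)=780 f(12,4)=494 f(12,6)=220 f(12,8)=66 f(12,10)=12 f(12,12)=1
t=13: f(13,-3)=572 f(13,-1)=1430 f(13,1)=1638 f(13,3)=1274 f(13,5)=714 f(13,7)=286 f(13,9)=78 f(13,11)=13 f(13,13)=1
t=14: f(14,-2)=2002 f(14,0)=3068 f(14,2)=2912 f(14,4)=1988 f(14,6)=1000 f(14,8)=364 f(14,10)=91 f(14,12)=14 f(14,14)=1
t=15: f(15,-3)=2002 f(15,-1)=5070 f(15,1)=5980 f(15,3)=4900 f(15,5)=2988 f(15,7)=1364 f(15,9)=455 f(15,11)=105 f(15,13)=15 f(15,15)=1
t=16: f(16,-2)=7072 f(16,0)=11050 f(16,2)=10880 f(16,4)=7888 f(16,6)=4352 f(16,8)=1819 f(16,10)=560 f(16,12)=120 f(16,14)=16 f(16,16)=1
t=17: f(17,-3)=7072 f(17,-1)=18122 f(17,1)=21930 f(17,3)=18768 f(17,5)=12240 f(17,7)=6171 f(17,9)=2379 f(17,11)=680 f(17,13)=136 f(17,15)=17 f(17,17)=1
t=18: f(18,-2)=25194 f(18,0)=40052 f(18,2)=40698 f(18,4)=31008 f(18,6)=18411 f(18,8)=8550 f(18,10)=3059 f(18,12)=816 f(18,14)=153 f(18,16)=18 f(18,18)=1
t=19: f(19,-3)=25194 f(19,-1)=65246 f(19,1)=80750 f(19,3)=71706 f(19,5)=49419 f(19,7)=26961 f(19,9)=11609 f(19,11)=3875 f(19,13)=969 f(19,15)=171 f(19,17)=19 f(19,19)=1
t=20: f(20,-2)=90440 f(20,0)=145996 f(20,2)=152456 f(20,4)=121125 f(20,6)=76380 f(20,8)=38570 f(20,10)=15484 f(20,12)=4844 f(20,14)=1140 f(20,16)=190 f(20,18)=20 f(20,20)=1
t=21: f(21,-3)=90440 f(21,-1)=236436 f(21,1)=298452 f(21,3)=273581 f(21,5)=197505 f(21,7)=114950 f(21,9)=54054 f(21,11)=20328 f(21,13)=5984 f(21,15)=1330 f(21,17)=210 f(21,19)=21 f(21,21)=1
t=22: f(22,-2)=326876 f(22,0)=534888 f(22,2)=572033 f(22,4)=471086 f(22,6)=312455 f(22,8)=169004 f(22,10)=74382 f(22,12)=26312 f(22,14)=7314 f(22,16)=1540 f(22,18)=231 f(22,20)=22 f(22,22)=1
t=23: f(23,-3)=326876 f(23,-1)=861764 f(23,1)=1106921 f(23,3)=1043119 f(23,5)=783541 f(23,7)=481459 f(23,9)=243386 f(23,11)=100694 f(23,13)=33626 f(23,15)=8854 f(23,17)=1771 f(23,19)=253 f(23,21)=23 f(23,23)=1
t=24: f(24,-2)=1188640 f(24,0)=1968685 f(24,2)=2150040 f(24,4)=1826660 f(24,6)=1265000 f(24,8)=724845 f(24,10)=344080 f(24,12)=134320 f(24,14)=42480 f(24,16)=10625 f(24,18)=2024 f(24,20)=276 f(24,22)=24 f(24,24)=1
t=25: f(25,-3)=1188640 f(25,-1)=3157325 f(25,1)=4118725 f(25,3)=3976700 f(25,5)=3091660 f(25,7)=1989845 f(25,9)=1068925 f(25,11)=478400 f(25,13)=176800 f(25,15)=53105 f(25,17)=12649 f(25,19)=2300 f(25,21)=300 f(25,23)=25 f(25,25)=1
Σ_s f(25,s) = 19315400
P = 19315400/33554432 = 2414425/4194304

Answer: 2414425/4194304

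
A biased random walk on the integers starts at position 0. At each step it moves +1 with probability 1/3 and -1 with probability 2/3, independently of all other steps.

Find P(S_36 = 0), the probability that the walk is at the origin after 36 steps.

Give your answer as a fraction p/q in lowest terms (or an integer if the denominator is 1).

Answer: 792997422694400/50031545098999707

Derivation:
To be at 0 after 36 steps: need exactly 18 steps of +1 and 18 of -1.
Number of such sequences: C(36,18) = 9075135300
Each has probability (1/3)^18 · (2/3)^18 = 262144/150094635296999121
P = 9075135300 · 262144/150094635296999121 = 792997422694400/50031545098999707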